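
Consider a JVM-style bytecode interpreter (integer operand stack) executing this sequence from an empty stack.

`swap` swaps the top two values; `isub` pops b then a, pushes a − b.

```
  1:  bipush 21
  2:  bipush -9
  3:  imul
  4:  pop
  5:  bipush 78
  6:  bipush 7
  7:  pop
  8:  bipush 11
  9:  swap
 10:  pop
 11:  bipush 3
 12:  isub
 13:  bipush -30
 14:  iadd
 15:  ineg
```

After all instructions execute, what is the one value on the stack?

22

bipush 21  → [21]
bipush -9  → [21, -9]
imul       → [-189]
pop        → []
bipush 78  → [78]
bipush 7   → [78, 7]
pop        → [78]
bipush 11  → [78, 11]
swap       → [11, 78]
pop        → [11]
bipush 3   → [11, 3]
isub       → [8]
bipush -30 → [8, -30]
iadd       → [-22]
ineg       → [22]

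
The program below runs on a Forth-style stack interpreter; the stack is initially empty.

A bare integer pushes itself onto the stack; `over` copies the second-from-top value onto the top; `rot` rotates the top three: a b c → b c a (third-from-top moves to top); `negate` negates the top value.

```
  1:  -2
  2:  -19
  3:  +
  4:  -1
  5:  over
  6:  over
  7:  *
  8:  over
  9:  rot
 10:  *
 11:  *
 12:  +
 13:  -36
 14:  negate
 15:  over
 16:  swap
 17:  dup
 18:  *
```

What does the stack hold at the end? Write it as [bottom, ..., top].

-2     → [-2]
-19    → [-2, -19]
+      → [-21]
-1     → [-21, -1]
over   → [-21, -1, -21]
over   → [-21, -1, -21, -1]
*      → [-21, -1, 21]
over   → [-21, -1, 21, -1]
rot    → [-21, 21, -1, -1]
*      → [-21, 21, 1]
*      → [-21, 21]
+      → [0]
-36    → [0, -36]
negate → [0, 36]
over   → [0, 36, 0]
swap   → [0, 0, 36]
dup    → [0, 0, 36, 36]
*      → [0, 0, 1296]

[0, 0, 1296]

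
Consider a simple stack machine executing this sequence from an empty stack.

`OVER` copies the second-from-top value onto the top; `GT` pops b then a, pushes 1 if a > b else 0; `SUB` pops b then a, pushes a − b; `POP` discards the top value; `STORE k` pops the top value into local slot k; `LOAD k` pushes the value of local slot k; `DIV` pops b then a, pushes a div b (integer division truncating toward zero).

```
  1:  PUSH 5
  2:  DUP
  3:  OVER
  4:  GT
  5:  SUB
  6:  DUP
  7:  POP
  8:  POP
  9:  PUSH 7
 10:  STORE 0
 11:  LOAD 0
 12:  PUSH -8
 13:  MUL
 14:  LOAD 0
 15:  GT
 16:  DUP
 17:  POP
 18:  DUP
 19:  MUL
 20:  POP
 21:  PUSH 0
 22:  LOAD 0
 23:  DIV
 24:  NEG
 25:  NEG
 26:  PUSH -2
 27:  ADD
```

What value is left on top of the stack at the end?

PUSH 5  → [5]
DUP     → [5, 5]
OVER    → [5, 5, 5]
GT      → [5, 0]
SUB     → [5]
DUP     → [5, 5]
POP     → [5]
POP     → []
PUSH 7  → [7]
STORE 0 → []
LOAD 0  → [7]
PUSH -8 → [7, -8]
MUL     → [-56]
LOAD 0  → [-56, 7]
GT      → [0]
DUP     → [0, 0]
POP     → [0]
DUP     → [0, 0]
MUL     → [0]
POP     → []
PUSH 0  → [0]
LOAD 0  → [0, 7]
DIV     → [0]
NEG     → [0]
NEG     → [0]
PUSH -2 → [0, -2]
ADD     → [-2]

-2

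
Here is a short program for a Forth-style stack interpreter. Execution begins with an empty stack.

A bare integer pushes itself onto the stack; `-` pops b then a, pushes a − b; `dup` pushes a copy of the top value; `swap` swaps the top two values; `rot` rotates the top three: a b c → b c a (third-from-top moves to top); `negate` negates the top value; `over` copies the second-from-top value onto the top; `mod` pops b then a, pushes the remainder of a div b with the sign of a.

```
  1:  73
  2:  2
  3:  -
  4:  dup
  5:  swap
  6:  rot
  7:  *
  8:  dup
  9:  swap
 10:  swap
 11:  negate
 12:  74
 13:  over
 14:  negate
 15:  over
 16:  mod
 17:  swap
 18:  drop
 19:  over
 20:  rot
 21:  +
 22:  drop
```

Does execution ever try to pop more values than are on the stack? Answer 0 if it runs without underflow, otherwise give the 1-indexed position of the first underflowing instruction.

6

73   -> [73]
2    -> [73, 2]
-    -> [71]
dup  -> [71, 71]
swap -> [71, 71]
rot  — needs 3 operands, stack has 2 → underflow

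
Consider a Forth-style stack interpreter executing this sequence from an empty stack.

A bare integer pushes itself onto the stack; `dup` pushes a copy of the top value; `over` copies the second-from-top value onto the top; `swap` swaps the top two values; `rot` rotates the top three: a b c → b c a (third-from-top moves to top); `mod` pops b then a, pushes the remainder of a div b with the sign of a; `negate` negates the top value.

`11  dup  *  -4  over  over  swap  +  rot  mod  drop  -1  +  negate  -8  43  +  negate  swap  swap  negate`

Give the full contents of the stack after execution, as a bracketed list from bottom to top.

11     -> 11
dup    -> 11 11
*      -> 121
-4     -> 121 -4
over   -> 121 -4 121
over   -> 121 -4 121 -4
swap   -> 121 -4 -4 121
+      -> 121 -4 117
rot    -> -4 117 121
mod    -> -4 117
drop   -> -4
-1     -> -4 -1
+      -> -5
negate -> 5
-8     -> 5 -8
43     -> 5 -8 43
+      -> 5 35
negate -> 5 -35
swap   -> -35 5
swap   -> 5 -35
negate -> 5 35

[5, 35]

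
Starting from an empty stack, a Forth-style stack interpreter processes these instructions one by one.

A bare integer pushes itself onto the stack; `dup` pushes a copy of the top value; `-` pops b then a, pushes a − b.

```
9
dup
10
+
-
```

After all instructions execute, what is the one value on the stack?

-10

9   → [9]
dup → [9, 9]
10  → [9, 9, 10]
+   → [9, 19]
-   → [-10]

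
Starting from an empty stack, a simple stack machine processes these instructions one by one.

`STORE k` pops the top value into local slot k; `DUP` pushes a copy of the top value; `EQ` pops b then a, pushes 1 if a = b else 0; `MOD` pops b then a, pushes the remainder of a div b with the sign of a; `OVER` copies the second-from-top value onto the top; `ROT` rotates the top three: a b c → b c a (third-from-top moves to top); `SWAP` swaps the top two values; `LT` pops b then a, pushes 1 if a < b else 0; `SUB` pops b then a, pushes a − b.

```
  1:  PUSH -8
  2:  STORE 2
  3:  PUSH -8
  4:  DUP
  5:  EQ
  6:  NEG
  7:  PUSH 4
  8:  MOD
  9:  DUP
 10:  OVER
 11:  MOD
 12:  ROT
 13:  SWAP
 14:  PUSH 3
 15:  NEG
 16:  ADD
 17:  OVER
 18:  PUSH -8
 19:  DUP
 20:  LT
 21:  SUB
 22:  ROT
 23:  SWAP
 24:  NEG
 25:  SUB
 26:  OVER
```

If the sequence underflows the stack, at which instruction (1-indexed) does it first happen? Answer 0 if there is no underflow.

PUSH -8 → -8
STORE 2 → (empty)
PUSH -8 → -8
DUP     → -8 -8
EQ      → 1
NEG     → -1
PUSH 4  → -1 4
MOD     → -1
DUP     → -1 -1
OVER    → -1 -1 -1
MOD     → -1 0
ROT  — needs 3 operands, stack has 2 → underflow

12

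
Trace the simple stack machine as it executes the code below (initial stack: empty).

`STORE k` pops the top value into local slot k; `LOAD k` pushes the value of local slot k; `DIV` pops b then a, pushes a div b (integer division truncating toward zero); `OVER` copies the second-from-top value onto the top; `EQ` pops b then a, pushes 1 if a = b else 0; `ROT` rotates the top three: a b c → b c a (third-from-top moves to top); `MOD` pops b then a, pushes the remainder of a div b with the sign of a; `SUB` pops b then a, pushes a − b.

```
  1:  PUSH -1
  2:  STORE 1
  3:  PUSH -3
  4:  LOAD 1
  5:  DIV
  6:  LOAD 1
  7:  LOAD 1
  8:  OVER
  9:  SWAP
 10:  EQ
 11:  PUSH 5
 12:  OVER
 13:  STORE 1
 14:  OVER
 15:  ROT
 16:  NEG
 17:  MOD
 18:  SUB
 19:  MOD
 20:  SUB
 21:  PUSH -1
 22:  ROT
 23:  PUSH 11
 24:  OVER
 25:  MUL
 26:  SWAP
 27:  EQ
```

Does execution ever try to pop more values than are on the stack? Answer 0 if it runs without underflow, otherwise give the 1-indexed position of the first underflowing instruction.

PUSH -1 → [-1]
STORE 1 → []
PUSH -3 → [-3]
LOAD 1  → [-3, -1]
DIV     → [3]
LOAD 1  → [3, -1]
LOAD 1  → [3, -1, -1]
OVER    → [3, -1, -1, -1]
SWAP    → [3, -1, -1, -1]
EQ      → [3, -1, 1]
PUSH 5  → [3, -1, 1, 5]
OVER    → [3, -1, 1, 5, 1]
STORE 1 → [3, -1, 1, 5]
OVER    → [3, -1, 1, 5, 1]
ROT     → [3, -1, 5, 1, 1]
NEG     → [3, -1, 5, 1, -1]
MOD     → [3, -1, 5, 0]
SUB     → [3, -1, 5]
MOD     → [3, -1]
SUB     → [4]
PUSH -1 → [4, -1]
ROT  — needs 3 operands, stack has 2 → underflow

22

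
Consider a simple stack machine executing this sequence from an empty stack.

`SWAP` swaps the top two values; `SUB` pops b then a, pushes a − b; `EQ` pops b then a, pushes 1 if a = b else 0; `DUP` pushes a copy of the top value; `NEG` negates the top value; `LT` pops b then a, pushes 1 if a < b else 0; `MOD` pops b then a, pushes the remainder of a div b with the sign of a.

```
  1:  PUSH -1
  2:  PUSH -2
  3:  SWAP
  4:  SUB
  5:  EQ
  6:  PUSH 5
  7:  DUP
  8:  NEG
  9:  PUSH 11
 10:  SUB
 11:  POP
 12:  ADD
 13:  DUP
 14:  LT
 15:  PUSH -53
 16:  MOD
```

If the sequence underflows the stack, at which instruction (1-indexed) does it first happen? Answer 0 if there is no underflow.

5

PUSH -1  -1
PUSH -2  -1 -2
SWAP     -2 -1
SUB      -1
EQ  — needs 2 operands, stack has 1 → underflow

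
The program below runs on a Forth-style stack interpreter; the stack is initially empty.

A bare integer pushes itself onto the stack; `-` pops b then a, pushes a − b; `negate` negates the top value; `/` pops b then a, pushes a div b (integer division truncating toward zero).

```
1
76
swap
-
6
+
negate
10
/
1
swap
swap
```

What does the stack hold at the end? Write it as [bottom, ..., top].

[-8, 1]

1      → 1
76     → 1 76
swap   → 76 1
-      → 75
6      → 75 6
+      → 81
negate → -81
10     → -81 10
/      → -8
1      → -8 1
swap   → 1 -8
swap   → -8 1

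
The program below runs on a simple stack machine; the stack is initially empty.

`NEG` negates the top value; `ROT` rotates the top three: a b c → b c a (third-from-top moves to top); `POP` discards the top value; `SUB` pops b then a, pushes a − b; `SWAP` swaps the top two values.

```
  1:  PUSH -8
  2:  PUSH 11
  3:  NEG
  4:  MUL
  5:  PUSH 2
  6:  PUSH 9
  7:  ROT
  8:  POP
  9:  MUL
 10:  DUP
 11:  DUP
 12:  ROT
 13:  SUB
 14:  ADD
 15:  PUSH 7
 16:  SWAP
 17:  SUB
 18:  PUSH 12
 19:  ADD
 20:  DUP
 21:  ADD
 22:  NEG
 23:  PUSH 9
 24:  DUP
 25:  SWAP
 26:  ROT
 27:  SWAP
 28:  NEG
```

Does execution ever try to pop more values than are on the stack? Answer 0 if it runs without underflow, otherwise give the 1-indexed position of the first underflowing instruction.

PUSH -8 : [-8]
PUSH 11 : [-8, 11]
NEG     : [-8, -11]
MUL     : [88]
PUSH 2  : [88, 2]
PUSH 9  : [88, 2, 9]
ROT     : [2, 9, 88]
POP     : [2, 9]
MUL     : [18]
DUP     : [18, 18]
DUP     : [18, 18, 18]
ROT     : [18, 18, 18]
SUB     : [18, 0]
ADD     : [18]
PUSH 7  : [18, 7]
SWAP    : [7, 18]
SUB     : [-11]
PUSH 12 : [-11, 12]
ADD     : [1]
DUP     : [1, 1]
ADD     : [2]
NEG     : [-2]
PUSH 9  : [-2, 9]
DUP     : [-2, 9, 9]
SWAP    : [-2, 9, 9]
ROT     : [9, 9, -2]
SWAP    : [9, -2, 9]
NEG     : [9, -2, -9]

0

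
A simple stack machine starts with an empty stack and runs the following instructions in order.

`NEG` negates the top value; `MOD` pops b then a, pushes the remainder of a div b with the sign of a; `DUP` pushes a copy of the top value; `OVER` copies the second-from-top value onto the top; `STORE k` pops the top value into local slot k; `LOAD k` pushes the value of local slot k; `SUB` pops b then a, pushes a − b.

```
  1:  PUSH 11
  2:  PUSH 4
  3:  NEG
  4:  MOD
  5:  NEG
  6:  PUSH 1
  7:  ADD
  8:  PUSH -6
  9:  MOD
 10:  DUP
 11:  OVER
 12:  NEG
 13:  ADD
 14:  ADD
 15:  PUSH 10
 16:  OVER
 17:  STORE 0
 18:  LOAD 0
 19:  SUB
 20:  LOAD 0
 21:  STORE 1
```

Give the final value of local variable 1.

PUSH 11 : [11]
PUSH 4  : [11, 4]
NEG     : [11, -4]
MOD     : [3]
NEG     : [-3]
PUSH 1  : [-3, 1]
ADD     : [-2]
PUSH -6 : [-2, -6]
MOD     : [-2]
DUP     : [-2, -2]
OVER    : [-2, -2, -2]
NEG     : [-2, -2, 2]
ADD     : [-2, 0]
ADD     : [-2]
PUSH 10 : [-2, 10]
OVER    : [-2, 10, -2]
STORE 0 : [-2, 10]
LOAD 0  : [-2, 10, -2]
SUB     : [-2, 12]
LOAD 0  : [-2, 12, -2]
STORE 1 : [-2, 12]

-2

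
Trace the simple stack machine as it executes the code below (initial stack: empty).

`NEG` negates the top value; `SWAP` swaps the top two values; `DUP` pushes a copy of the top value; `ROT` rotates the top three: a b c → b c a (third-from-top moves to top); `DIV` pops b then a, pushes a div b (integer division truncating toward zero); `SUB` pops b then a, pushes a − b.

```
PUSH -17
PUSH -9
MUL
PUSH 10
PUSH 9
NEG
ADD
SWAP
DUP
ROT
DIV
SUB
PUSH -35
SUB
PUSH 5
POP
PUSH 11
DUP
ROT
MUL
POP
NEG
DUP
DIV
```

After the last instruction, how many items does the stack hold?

PUSH -17 → [-17]
PUSH -9  → [-17, -9]
MUL      → [153]
PUSH 10  → [153, 10]
PUSH 9   → [153, 10, 9]
NEG      → [153, 10, -9]
ADD      → [153, 1]
SWAP     → [1, 153]
DUP      → [1, 153, 153]
ROT      → [153, 153, 1]
DIV      → [153, 153]
SUB      → [0]
PUSH -35 → [0, -35]
SUB      → [35]
PUSH 5   → [35, 5]
POP      → [35]
PUSH 11  → [35, 11]
DUP      → [35, 11, 11]
ROT      → [11, 11, 35]
MUL      → [11, 385]
POP      → [11]
NEG      → [-11]
DUP      → [-11, -11]
DIV      → [1]

1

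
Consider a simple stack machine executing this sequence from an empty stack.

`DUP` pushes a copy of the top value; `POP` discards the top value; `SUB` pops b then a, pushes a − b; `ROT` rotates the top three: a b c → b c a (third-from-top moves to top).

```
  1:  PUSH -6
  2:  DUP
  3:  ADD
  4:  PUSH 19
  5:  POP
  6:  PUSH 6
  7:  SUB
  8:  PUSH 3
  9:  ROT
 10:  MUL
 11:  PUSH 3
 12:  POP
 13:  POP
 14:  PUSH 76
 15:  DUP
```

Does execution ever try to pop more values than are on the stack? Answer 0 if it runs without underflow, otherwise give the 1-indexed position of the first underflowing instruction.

9

PUSH -6  [-6]
DUP      [-6, -6]
ADD      [-12]
PUSH 19  [-12, 19]
POP      [-12]
PUSH 6   [-12, 6]
SUB      [-18]
PUSH 3   [-18, 3]
ROT  — needs 3 operands, stack has 2 → underflow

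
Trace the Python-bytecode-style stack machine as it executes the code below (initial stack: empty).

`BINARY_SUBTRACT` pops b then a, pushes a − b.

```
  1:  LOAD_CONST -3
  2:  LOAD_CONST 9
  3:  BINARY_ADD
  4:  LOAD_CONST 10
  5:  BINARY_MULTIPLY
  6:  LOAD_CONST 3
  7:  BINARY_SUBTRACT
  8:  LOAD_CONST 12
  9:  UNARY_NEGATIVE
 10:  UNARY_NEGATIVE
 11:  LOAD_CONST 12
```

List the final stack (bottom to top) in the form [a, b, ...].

[57, 12, 12]

LOAD_CONST -3   -> [-3]
LOAD_CONST 9    -> [-3, 9]
BINARY_ADD      -> [6]
LOAD_CONST 10   -> [6, 10]
BINARY_MULTIPLY -> [60]
LOAD_CONST 3    -> [60, 3]
BINARY_SUBTRACT -> [57]
LOAD_CONST 12   -> [57, 12]
UNARY_NEGATIVE  -> [57, -12]
UNARY_NEGATIVE  -> [57, 12]
LOAD_CONST 12   -> [57, 12, 12]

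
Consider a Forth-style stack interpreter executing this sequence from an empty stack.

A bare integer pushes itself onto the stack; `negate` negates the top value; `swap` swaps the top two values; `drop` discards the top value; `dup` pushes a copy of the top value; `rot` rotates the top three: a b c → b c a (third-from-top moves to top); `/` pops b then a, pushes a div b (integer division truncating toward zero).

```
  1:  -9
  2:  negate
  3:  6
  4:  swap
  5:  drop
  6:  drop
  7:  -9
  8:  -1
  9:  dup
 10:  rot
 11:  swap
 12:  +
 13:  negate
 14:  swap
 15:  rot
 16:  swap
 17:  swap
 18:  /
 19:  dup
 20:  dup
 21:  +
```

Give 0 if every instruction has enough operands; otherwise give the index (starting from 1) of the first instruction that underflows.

-9     → [-9]
negate → [9]
6      → [9, 6]
swap   → [6, 9]
drop   → [6]
drop   → []
-9     → [-9]
-1     → [-9, -1]
dup    → [-9, -1, -1]
rot    → [-1, -1, -9]
swap   → [-1, -9, -1]
+      → [-1, -10]
negate → [-1, 10]
swap   → [10, -1]
rot  — needs 3 operands, stack has 2 → underflow

15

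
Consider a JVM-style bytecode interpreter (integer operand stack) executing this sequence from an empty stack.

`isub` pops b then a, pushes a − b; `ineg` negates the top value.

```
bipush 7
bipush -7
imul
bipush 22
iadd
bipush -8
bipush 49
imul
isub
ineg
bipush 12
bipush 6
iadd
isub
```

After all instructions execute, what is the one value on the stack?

-383

bipush 7  → [7]
bipush -7 → [7, -7]
imul      → [-49]
bipush 22 → [-49, 22]
iadd      → [-27]
bipush -8 → [-27, -8]
bipush 49 → [-27, -8, 49]
imul      → [-27, -392]
isub      → [365]
ineg      → [-365]
bipush 12 → [-365, 12]
bipush 6  → [-365, 12, 6]
iadd      → [-365, 18]
isub      → [-383]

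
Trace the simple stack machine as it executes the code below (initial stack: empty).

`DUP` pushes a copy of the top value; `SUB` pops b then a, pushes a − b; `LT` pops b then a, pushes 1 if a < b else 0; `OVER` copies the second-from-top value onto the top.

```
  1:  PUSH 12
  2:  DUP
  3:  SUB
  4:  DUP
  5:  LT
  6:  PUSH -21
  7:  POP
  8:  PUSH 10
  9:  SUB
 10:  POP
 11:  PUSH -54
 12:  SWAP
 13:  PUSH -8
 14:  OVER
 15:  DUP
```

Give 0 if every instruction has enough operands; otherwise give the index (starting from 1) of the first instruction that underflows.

PUSH 12  → 12
DUP      → 12 12
SUB      → 0
DUP      → 0 0
LT       → 0
PUSH -21 → 0 -21
POP      → 0
PUSH 10  → 0 10
SUB      → -10
POP      → (empty)
PUSH -54 → -54
SWAP  — needs 2 operands, stack has 1 → underflow

12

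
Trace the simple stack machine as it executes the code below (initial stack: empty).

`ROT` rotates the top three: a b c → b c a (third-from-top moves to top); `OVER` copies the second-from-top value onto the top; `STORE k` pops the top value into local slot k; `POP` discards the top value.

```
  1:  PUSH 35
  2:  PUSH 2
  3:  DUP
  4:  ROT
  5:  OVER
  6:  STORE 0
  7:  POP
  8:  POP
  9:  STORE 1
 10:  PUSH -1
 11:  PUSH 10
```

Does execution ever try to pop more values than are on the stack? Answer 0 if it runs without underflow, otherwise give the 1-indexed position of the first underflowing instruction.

0

PUSH 35 -> 35
PUSH 2  -> 35 2
DUP     -> 35 2 2
ROT     -> 2 2 35
OVER    -> 2 2 35 2
STORE 0 -> 2 2 35
POP     -> 2 2
POP     -> 2
STORE 1 -> (empty)
PUSH -1 -> -1
PUSH 10 -> -1 10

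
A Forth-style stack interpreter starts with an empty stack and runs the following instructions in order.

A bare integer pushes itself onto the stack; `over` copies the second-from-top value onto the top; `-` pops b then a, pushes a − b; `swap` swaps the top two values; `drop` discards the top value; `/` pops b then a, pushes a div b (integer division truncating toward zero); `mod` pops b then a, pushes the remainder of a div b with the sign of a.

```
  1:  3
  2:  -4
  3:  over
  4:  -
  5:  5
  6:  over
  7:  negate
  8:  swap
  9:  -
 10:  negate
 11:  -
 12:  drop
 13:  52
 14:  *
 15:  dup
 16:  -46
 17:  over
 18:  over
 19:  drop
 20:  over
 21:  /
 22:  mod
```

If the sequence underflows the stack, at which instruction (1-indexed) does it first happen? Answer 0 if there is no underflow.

0

3      : [3]
-4     : [3, -4]
over   : [3, -4, 3]
-      : [3, -7]
5      : [3, -7, 5]
over   : [3, -7, 5, -7]
negate : [3, -7, 5, 7]
swap   : [3, -7, 7, 5]
-      : [3, -7, 2]
negate : [3, -7, -2]
-      : [3, -5]
drop   : [3]
52     : [3, 52]
*      : [156]
dup    : [156, 156]
-46    : [156, 156, -46]
over   : [156, 156, -46, 156]
over   : [156, 156, -46, 156, -46]
drop   : [156, 156, -46, 156]
over   : [156, 156, -46, 156, -46]
/      : [156, 156, -46, -3]
mod    : [156, 156, -1]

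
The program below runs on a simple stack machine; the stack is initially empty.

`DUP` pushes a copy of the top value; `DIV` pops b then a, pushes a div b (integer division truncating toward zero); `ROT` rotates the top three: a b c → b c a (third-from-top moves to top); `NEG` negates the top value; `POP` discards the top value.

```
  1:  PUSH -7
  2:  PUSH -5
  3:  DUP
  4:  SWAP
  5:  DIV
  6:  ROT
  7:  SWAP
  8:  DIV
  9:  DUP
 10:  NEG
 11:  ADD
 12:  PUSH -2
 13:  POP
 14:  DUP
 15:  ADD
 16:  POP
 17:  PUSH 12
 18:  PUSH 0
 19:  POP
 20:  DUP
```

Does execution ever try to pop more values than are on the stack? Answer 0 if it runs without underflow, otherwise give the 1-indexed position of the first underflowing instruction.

PUSH -7 : -7
PUSH -5 : -7 -5
DUP     : -7 -5 -5
SWAP    : -7 -5 -5
DIV     : -7 1
ROT  — needs 3 operands, stack has 2 → underflow

6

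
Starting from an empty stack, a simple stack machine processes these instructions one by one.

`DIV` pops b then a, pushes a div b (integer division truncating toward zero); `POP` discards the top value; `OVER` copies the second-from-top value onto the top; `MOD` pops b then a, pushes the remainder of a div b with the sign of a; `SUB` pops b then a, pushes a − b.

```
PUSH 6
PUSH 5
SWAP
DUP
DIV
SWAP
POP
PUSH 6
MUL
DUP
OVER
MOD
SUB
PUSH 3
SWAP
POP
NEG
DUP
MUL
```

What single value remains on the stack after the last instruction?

9

PUSH 6 → [6]
PUSH 5 → [6, 5]
SWAP   → [5, 6]
DUP    → [5, 6, 6]
DIV    → [5, 1]
SWAP   → [1, 5]
POP    → [1]
PUSH 6 → [1, 6]
MUL    → [6]
DUP    → [6, 6]
OVER   → [6, 6, 6]
MOD    → [6, 0]
SUB    → [6]
PUSH 3 → [6, 3]
SWAP   → [3, 6]
POP    → [3]
NEG    → [-3]
DUP    → [-3, -3]
MUL    → [9]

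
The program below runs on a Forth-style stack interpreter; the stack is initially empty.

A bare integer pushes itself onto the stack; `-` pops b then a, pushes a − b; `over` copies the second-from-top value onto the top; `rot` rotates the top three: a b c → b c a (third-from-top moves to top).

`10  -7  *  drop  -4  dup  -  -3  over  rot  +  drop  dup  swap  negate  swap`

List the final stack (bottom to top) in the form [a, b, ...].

10     : 10
-7     : 10 -7
*      : -70
drop   : (empty)
-4     : -4
dup    : -4 -4
-      : 0
-3     : 0 -3
over   : 0 -3 0
rot    : -3 0 0
+      : -3 0
drop   : -3
dup    : -3 -3
swap   : -3 -3
negate : -3 3
swap   : 3 -3

[3, -3]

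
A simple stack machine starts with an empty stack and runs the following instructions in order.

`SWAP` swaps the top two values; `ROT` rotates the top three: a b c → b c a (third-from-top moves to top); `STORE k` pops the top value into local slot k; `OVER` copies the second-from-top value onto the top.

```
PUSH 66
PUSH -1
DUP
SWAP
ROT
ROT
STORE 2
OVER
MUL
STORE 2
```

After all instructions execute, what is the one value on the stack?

-1

PUSH 66 : [66]
PUSH -1 : [66, -1]
DUP     : [66, -1, -1]
SWAP    : [66, -1, -1]
ROT     : [-1, -1, 66]
ROT     : [-1, 66, -1]
STORE 2 : [-1, 66]
OVER    : [-1, 66, -1]
MUL     : [-1, -66]
STORE 2 : [-1]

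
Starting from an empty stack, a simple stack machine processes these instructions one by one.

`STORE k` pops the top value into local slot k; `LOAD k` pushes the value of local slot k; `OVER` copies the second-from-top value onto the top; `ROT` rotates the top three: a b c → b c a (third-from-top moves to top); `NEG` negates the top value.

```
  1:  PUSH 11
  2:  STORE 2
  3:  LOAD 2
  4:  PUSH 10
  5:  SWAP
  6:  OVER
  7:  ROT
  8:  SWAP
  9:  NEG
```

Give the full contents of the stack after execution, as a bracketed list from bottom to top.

[11, 10, -10]

PUSH 11 → 11
STORE 2 → (empty)
LOAD 2  → 11
PUSH 10 → 11 10
SWAP    → 10 11
OVER    → 10 11 10
ROT     → 11 10 10
SWAP    → 11 10 10
NEG     → 11 10 -10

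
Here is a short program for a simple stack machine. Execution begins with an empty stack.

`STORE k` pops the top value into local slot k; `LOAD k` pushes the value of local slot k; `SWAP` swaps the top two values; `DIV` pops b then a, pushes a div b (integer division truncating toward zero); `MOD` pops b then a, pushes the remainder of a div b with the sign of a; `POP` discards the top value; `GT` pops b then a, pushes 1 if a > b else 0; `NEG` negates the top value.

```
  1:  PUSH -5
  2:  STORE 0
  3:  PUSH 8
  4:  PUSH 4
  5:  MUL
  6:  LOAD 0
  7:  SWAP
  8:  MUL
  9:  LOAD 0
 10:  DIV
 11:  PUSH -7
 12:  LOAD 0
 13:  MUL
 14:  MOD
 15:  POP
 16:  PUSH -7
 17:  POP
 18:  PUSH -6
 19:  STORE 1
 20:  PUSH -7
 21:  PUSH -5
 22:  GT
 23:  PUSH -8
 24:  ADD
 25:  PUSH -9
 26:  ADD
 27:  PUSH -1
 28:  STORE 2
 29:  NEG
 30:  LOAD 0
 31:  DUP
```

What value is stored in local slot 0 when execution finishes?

PUSH -5 → [-5]
STORE 0 → []
PUSH 8  → [8]
PUSH 4  → [8, 4]
MUL     → [32]
LOAD 0  → [32, -5]
SWAP    → [-5, 32]
MUL     → [-160]
LOAD 0  → [-160, -5]
DIV     → [32]
PUSH -7 → [32, -7]
LOAD 0  → [32, -7, -5]
MUL     → [32, 35]
MOD     → [32]
POP     → []
PUSH -7 → [-7]
POP     → []
PUSH -6 → [-6]
STORE 1 → []
PUSH -7 → [-7]
PUSH -5 → [-7, -5]
GT      → [0]
PUSH -8 → [0, -8]
ADD     → [-8]
PUSH -9 → [-8, -9]
ADD     → [-17]
PUSH -1 → [-17, -1]
STORE 2 → [-17]
NEG     → [17]
LOAD 0  → [17, -5]
DUP     → [17, -5, -5]

-5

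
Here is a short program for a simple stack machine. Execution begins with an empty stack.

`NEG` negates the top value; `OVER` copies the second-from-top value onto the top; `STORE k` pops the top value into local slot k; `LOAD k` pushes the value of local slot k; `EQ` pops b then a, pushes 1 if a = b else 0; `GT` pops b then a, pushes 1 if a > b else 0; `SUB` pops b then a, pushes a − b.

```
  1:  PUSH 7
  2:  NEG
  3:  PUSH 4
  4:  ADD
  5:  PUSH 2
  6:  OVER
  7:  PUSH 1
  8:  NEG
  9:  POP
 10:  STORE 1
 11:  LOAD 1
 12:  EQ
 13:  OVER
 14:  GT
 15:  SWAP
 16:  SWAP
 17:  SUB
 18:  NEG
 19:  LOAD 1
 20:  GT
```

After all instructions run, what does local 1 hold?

-3

PUSH 7  : [7]
NEG     : [-7]
PUSH 4  : [-7, 4]
ADD     : [-3]
PUSH 2  : [-3, 2]
OVER    : [-3, 2, -3]
PUSH 1  : [-3, 2, -3, 1]
NEG     : [-3, 2, -3, -1]
POP     : [-3, 2, -3]
STORE 1 : [-3, 2]
LOAD 1  : [-3, 2, -3]
EQ      : [-3, 0]
OVER    : [-3, 0, -3]
GT      : [-3, 1]
SWAP    : [1, -3]
SWAP    : [-3, 1]
SUB     : [-4]
NEG     : [4]
LOAD 1  : [4, -3]
GT      : [1]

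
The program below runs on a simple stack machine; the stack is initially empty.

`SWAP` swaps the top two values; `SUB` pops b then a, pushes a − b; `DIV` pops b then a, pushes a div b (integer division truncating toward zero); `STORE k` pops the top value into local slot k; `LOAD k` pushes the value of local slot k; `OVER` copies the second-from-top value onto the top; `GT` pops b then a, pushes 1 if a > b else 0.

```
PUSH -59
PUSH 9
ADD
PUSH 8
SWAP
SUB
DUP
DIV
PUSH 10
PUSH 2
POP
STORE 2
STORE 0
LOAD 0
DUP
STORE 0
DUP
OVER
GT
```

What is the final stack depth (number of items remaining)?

2

PUSH -59 → [-59]
PUSH 9   → [-59, 9]
ADD      → [-50]
PUSH 8   → [-50, 8]
SWAP     → [8, -50]
SUB      → [58]
DUP      → [58, 58]
DIV      → [1]
PUSH 10  → [1, 10]
PUSH 2   → [1, 10, 2]
POP      → [1, 10]
STORE 2  → [1]
STORE 0  → []
LOAD 0   → [1]
DUP      → [1, 1]
STORE 0  → [1]
DUP      → [1, 1]
OVER     → [1, 1, 1]
GT       → [1, 0]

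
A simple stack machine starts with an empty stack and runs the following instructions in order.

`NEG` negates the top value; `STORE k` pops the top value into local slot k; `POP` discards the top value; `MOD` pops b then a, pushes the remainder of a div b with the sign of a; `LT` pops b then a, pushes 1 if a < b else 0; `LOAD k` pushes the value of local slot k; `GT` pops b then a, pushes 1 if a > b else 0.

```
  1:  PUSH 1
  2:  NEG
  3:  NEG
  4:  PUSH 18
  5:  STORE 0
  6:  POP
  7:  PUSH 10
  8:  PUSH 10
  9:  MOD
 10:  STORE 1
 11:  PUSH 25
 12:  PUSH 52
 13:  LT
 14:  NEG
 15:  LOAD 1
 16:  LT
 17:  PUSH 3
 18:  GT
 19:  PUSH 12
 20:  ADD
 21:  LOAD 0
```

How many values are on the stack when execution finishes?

PUSH 1  → 1
NEG     → -1
NEG     → 1
PUSH 18 → 1 18
STORE 0 → 1
POP     → (empty)
PUSH 10 → 10
PUSH 10 → 10 10
MOD     → 0
STORE 1 → (empty)
PUSH 25 → 25
PUSH 52 → 25 52
LT      → 1
NEG     → -1
LOAD 1  → -1 0
LT      → 1
PUSH 3  → 1 3
GT      → 0
PUSH 12 → 0 12
ADD     → 12
LOAD 0  → 12 18

2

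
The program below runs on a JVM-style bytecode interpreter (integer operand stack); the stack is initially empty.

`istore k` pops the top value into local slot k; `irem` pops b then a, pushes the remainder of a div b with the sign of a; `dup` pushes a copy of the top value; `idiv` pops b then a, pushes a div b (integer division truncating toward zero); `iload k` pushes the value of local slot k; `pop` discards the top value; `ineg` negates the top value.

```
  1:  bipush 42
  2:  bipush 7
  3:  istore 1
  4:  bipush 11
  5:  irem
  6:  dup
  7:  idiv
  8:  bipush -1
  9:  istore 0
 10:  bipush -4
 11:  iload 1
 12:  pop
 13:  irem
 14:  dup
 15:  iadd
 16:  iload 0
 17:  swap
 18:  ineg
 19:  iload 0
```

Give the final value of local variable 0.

-1

bipush 42 : 42
bipush 7  : 42 7
istore 1  : 42
bipush 11 : 42 11
irem      : 9
dup       : 9 9
idiv      : 1
bipush -1 : 1 -1
istore 0  : 1
bipush -4 : 1 -4
iload 1   : 1 -4 7
pop       : 1 -4
irem      : 1
dup       : 1 1
iadd      : 2
iload 0   : 2 -1
swap      : -1 2
ineg      : -1 -2
iload 0   : -1 -2 -1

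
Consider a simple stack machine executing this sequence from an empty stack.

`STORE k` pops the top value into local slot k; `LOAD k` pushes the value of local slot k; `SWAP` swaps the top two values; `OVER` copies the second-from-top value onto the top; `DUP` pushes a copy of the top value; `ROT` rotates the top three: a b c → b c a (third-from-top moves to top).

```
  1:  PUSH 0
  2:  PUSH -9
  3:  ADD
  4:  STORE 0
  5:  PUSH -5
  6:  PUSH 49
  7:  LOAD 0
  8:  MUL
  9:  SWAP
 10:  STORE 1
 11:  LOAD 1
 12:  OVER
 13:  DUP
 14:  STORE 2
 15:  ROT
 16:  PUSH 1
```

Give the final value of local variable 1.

-5

PUSH 0  -> 0
PUSH -9 -> 0 -9
ADD     -> -9
STORE 0 -> (empty)
PUSH -5 -> -5
PUSH 49 -> -5 49
LOAD 0  -> -5 49 -9
MUL     -> -5 -441
SWAP    -> -441 -5
STORE 1 -> -441
LOAD 1  -> -441 -5
OVER    -> -441 -5 -441
DUP     -> -441 -5 -441 -441
STORE 2 -> -441 -5 -441
ROT     -> -5 -441 -441
PUSH 1  -> -5 -441 -441 1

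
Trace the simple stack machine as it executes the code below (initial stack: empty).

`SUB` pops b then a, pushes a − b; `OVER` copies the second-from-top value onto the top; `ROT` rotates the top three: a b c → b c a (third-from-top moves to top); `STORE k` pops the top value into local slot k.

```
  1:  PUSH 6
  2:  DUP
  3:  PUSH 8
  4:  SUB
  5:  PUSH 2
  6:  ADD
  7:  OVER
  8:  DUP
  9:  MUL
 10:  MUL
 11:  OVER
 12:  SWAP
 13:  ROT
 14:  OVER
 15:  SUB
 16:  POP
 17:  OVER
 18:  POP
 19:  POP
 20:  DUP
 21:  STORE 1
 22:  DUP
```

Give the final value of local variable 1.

PUSH 6  → [6]
DUP     → [6, 6]
PUSH 8  → [6, 6, 8]
SUB     → [6, -2]
PUSH 2  → [6, -2, 2]
ADD     → [6, 0]
OVER    → [6, 0, 6]
DUP     → [6, 0, 6, 6]
MUL     → [6, 0, 36]
MUL     → [6, 0]
OVER    → [6, 0, 6]
SWAP    → [6, 6, 0]
ROT     → [6, 0, 6]
OVER    → [6, 0, 6, 0]
SUB     → [6, 0, 6]
POP     → [6, 0]
OVER    → [6, 0, 6]
POP     → [6, 0]
POP     → [6]
DUP     → [6, 6]
STORE 1 → [6]
DUP     → [6, 6]

6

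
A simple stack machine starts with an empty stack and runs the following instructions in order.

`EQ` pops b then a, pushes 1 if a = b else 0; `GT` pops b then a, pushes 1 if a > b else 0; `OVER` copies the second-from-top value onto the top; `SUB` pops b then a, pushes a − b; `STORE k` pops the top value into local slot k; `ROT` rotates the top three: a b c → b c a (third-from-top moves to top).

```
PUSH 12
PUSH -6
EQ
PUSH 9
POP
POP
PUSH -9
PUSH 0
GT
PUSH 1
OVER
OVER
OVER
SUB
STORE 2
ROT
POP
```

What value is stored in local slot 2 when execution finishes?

1

PUSH 12 → 12
PUSH -6 → 12 -6
EQ      → 0
PUSH 9  → 0 9
POP     → 0
POP     → (empty)
PUSH -9 → -9
PUSH 0  → -9 0
GT      → 0
PUSH 1  → 0 1
OVER    → 0 1 0
OVER    → 0 1 0 1
OVER    → 0 1 0 1 0
SUB     → 0 1 0 1
STORE 2 → 0 1 0
ROT     → 1 0 0
POP     → 1 0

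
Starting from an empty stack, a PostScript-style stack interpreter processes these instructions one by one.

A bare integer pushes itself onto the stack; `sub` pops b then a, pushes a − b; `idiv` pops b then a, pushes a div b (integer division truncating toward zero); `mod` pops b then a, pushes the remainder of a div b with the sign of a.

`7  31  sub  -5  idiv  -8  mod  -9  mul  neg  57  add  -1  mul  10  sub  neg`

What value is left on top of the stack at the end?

7     7
31    7 31
sub   -24
-5    -24 -5
idiv  4
-8    4 -8
mod   4
-9    4 -9
mul   -36
neg   36
57    36 57
add   93
-1    93 -1
mul   -93
10    -93 10
sub   -103
neg   103

103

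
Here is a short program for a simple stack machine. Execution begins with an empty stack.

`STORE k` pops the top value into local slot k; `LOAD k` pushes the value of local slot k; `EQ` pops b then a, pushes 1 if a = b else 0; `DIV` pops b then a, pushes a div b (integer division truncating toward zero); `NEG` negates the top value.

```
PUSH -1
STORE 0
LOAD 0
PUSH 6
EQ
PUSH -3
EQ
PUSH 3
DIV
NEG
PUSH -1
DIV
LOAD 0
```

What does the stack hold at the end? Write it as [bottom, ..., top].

[0, -1]

PUSH -1 : -1
STORE 0 : (empty)
LOAD 0  : -1
PUSH 6  : -1 6
EQ      : 0
PUSH -3 : 0 -3
EQ      : 0
PUSH 3  : 0 3
DIV     : 0
NEG     : 0
PUSH -1 : 0 -1
DIV     : 0
LOAD 0  : 0 -1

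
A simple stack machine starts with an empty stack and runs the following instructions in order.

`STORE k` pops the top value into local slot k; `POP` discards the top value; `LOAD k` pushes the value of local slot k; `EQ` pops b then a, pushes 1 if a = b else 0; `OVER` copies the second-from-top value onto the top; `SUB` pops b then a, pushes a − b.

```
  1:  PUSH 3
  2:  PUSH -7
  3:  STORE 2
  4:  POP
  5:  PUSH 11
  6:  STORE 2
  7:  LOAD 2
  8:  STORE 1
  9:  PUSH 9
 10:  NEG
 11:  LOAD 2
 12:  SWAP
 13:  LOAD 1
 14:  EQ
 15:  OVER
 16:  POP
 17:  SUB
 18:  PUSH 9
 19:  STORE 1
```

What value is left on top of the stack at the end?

PUSH 3  -> 3
PUSH -7 -> 3 -7
STORE 2 -> 3
POP     -> (empty)
PUSH 11 -> 11
STORE 2 -> (empty)
LOAD 2  -> 11
STORE 1 -> (empty)
PUSH 9  -> 9
NEG     -> -9
LOAD 2  -> -9 11
SWAP    -> 11 -9
LOAD 1  -> 11 -9 11
EQ      -> 11 0
OVER    -> 11 0 11
POP     -> 11 0
SUB     -> 11
PUSH 9  -> 11 9
STORE 1 -> 11

11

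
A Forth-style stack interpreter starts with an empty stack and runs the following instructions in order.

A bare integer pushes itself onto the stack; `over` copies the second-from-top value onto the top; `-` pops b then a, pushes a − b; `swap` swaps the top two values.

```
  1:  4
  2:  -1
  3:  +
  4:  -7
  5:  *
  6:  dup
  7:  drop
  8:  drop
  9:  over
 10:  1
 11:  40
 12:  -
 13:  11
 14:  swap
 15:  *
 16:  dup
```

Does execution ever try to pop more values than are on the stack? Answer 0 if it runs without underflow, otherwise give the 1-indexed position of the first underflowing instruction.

4    : [4]
-1   : [4, -1]
+    : [3]
-7   : [3, -7]
*    : [-21]
dup  : [-21, -21]
drop : [-21]
drop : []
over  — needs 2 operands, stack has 0 → underflow

9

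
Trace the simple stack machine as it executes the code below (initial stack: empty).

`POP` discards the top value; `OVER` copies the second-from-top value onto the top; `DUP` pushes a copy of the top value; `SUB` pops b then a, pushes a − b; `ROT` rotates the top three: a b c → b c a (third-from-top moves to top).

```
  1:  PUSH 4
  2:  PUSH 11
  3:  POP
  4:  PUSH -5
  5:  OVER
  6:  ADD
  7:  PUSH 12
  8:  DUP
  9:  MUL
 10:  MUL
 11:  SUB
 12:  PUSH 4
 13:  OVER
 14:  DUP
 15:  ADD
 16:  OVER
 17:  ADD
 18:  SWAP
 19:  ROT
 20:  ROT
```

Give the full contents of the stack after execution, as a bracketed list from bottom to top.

[4, 148, 300]

PUSH 4  : [4]
PUSH 11 : [4, 11]
POP     : [4]
PUSH -5 : [4, -5]
OVER    : [4, -5, 4]
ADD     : [4, -1]
PUSH 12 : [4, -1, 12]
DUP     : [4, -1, 12, 12]
MUL     : [4, -1, 144]
MUL     : [4, -144]
SUB     : [148]
PUSH 4  : [148, 4]
OVER    : [148, 4, 148]
DUP     : [148, 4, 148, 148]
ADD     : [148, 4, 296]
OVER    : [148, 4, 296, 4]
ADD     : [148, 4, 300]
SWAP    : [148, 300, 4]
ROT     : [300, 4, 148]
ROT     : [4, 148, 300]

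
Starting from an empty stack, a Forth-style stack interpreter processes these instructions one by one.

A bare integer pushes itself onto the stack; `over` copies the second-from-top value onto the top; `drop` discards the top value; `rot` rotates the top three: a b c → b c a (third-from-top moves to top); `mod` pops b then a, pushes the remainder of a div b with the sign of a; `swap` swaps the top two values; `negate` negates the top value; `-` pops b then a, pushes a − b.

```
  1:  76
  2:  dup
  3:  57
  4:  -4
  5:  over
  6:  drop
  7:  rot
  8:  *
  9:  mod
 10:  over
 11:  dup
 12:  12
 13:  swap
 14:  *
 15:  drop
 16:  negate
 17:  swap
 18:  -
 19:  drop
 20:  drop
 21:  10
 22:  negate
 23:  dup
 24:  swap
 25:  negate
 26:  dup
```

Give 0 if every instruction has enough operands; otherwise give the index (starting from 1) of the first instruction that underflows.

0

76     : [76]
dup    : [76, 76]
57     : [76, 76, 57]
-4     : [76, 76, 57, -4]
over   : [76, 76, 57, -4, 57]
drop   : [76, 76, 57, -4]
rot    : [76, 57, -4, 76]
*      : [76, 57, -304]
mod    : [76, 57]
over   : [76, 57, 76]
dup    : [76, 57, 76, 76]
12     : [76, 57, 76, 76, 12]
swap   : [76, 57, 76, 12, 76]
*      : [76, 57, 76, 912]
drop   : [76, 57, 76]
negate : [76, 57, -76]
swap   : [76, -76, 57]
-      : [76, -133]
drop   : [76]
drop   : []
10     : [10]
negate : [-10]
dup    : [-10, -10]
swap   : [-10, -10]
negate : [-10, 10]
dup    : [-10, 10, 10]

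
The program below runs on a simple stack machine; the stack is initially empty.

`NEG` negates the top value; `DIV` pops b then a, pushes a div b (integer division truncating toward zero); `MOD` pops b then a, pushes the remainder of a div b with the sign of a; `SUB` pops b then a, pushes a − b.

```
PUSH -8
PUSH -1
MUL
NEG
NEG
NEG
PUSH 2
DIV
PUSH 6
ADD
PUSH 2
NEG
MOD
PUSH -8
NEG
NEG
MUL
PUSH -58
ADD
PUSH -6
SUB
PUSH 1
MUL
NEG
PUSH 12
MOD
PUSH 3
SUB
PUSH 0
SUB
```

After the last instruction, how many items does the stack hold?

1

PUSH -8   [-8]
PUSH -1   [-8, -1]
MUL       [8]
NEG       [-8]
NEG       [8]
NEG       [-8]
PUSH 2    [-8, 2]
DIV       [-4]
PUSH 6    [-4, 6]
ADD       [2]
PUSH 2    [2, 2]
NEG       [2, -2]
MOD       [0]
PUSH -8   [0, -8]
NEG       [0, 8]
NEG       [0, -8]
MUL       [0]
PUSH -58  [0, -58]
ADD       [-58]
PUSH -6   [-58, -6]
SUB       [-52]
PUSH 1    [-52, 1]
MUL       [-52]
NEG       [52]
PUSH 12   [52, 12]
MOD       [4]
PUSH 3    [4, 3]
SUB       [1]
PUSH 0    [1, 0]
SUB       [1]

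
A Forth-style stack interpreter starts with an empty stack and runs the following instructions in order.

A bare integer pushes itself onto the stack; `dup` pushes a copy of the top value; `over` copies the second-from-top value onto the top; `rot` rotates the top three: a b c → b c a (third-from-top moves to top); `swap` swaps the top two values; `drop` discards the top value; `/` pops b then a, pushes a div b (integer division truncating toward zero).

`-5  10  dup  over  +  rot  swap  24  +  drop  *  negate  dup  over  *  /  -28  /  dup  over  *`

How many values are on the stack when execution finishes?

-5     -> [-5]
10     -> [-5, 10]
dup    -> [-5, 10, 10]
over   -> [-5, 10, 10, 10]
+      -> [-5, 10, 20]
rot    -> [10, 20, -5]
swap   -> [10, -5, 20]
24     -> [10, -5, 20, 24]
+      -> [10, -5, 44]
drop   -> [10, -5]
*      -> [-50]
negate -> [50]
dup    -> [50, 50]
over   -> [50, 50, 50]
*      -> [50, 2500]
/      -> [0]
-28    -> [0, -28]
/      -> [0]
dup    -> [0, 0]
over   -> [0, 0, 0]
*      -> [0, 0]

2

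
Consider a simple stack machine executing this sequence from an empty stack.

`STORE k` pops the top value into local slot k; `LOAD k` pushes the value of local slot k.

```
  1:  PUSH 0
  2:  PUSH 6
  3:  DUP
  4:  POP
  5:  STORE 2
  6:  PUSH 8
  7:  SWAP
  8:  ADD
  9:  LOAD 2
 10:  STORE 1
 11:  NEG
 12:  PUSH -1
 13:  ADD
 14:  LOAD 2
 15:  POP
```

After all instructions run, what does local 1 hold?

PUSH 0  : 0
PUSH 6  : 0 6
DUP     : 0 6 6
POP     : 0 6
STORE 2 : 0
PUSH 8  : 0 8
SWAP    : 8 0
ADD     : 8
LOAD 2  : 8 6
STORE 1 : 8
NEG     : -8
PUSH -1 : -8 -1
ADD     : -9
LOAD 2  : -9 6
POP     : -9

6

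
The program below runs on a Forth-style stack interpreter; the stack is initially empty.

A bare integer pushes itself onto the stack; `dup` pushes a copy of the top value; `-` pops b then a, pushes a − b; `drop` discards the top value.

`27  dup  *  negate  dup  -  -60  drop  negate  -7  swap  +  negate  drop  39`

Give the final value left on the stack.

39

27     → 27
dup    → 27 27
*      → 729
negate → -729
dup    → -729 -729
-      → 0
-60    → 0 -60
drop   → 0
negate → 0
-7     → 0 -7
swap   → -7 0
+      → -7
negate → 7
drop   → (empty)
39     → 39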